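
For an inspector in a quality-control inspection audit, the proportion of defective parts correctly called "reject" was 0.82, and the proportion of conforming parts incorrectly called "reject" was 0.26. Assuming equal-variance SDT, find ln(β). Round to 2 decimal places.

z(0.82) = 0.915, z(0.26) = -0.643
ln β = −½·[z(H)² − z(FA)²] = −0.5 × (0.837 − 0.413) = -0.212

ln β = -0.21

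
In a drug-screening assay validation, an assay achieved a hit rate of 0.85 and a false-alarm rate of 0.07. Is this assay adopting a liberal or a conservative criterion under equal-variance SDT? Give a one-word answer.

z(H) = 1.036, z(FA) = -1.476
c = −½·(z(H) + z(FA)) = 0.220
c > 0 → conservative criterion (biased toward responding “no”).

conservative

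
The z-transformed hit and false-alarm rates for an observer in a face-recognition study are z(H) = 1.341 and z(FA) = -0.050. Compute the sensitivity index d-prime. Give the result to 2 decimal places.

d-prime = 1.39

d' = z(H) − z(FA) = 1.341 − (-0.050) = 1.391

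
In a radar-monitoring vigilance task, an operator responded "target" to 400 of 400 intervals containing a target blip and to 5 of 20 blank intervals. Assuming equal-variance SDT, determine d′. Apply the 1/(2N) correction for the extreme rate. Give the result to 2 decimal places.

d′ = 3.70

The hit rate is 400/400 = 1, so apply the 1/(2N) correction: H → 1 − 1/(2·400) = 0.99875.
z(H) = z(0.99875) = 3.023
z(FA) = z(0.25000) = -0.674
d' = 3.023 − (-0.674) = 3.697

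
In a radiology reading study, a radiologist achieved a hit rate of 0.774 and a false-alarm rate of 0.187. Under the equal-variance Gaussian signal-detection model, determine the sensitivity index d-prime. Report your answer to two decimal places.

Φ⁻¹(0.774) = 0.7521, Φ⁻¹(0.187) = -0.8890
d' = z(H) − z(FA) = 0.7521 − (-0.8890) = 1.6411

d-prime = 1.64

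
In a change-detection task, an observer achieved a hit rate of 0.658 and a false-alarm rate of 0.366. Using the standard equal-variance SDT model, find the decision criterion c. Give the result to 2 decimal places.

c = -0.03

Φ⁻¹(H) = Φ⁻¹(0.658) = 0.407
Φ⁻¹(FA) = Φ⁻¹(0.366) = -0.342
c = −½·[z(H) + z(FA)] = −0.5 × (0.407 + (-0.342)) = -0.0325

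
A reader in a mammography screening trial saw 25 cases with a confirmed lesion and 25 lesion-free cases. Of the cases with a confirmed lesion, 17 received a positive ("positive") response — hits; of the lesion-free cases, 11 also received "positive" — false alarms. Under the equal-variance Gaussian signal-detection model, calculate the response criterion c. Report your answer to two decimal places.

H = 17/25 = 0.6800
FA = 11/25 = 0.4400
z(H) = z(0.6800) = 0.4677
z(FA) = z(0.4400) = -0.1510
c = −½·[z(H) + z(FA)] = −0.5 × (0.4677 + (-0.1510)) = -0.15835
c < 0: the reader has a liberal response bias.

c = -0.16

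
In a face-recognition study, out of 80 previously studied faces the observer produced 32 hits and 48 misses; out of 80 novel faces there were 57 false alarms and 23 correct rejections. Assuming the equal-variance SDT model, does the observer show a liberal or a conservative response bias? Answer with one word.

z(H) = -0.253, z(FA) = 0.561
c = −½·(z(H) + z(FA)) = -0.154
c < 0 → liberal criterion (biased toward responding “yes”).

liberal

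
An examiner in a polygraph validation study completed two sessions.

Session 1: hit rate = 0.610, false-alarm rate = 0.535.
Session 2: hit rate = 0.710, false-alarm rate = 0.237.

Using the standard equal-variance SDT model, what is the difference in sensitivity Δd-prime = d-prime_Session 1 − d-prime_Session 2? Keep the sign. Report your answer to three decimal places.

Δd-prime = -1.078

Session 1: z(0.610) = 0.2793, z(0.535) = 0.0878, d' = 0.1915
Session 2: z(0.710) = 0.5534, z(0.237) = -0.7160, d' = 1.2694
Δd' = d'_Session 1 − d'_Session 2 = 0.1915 − 1.2694 = -1.0779
Session 2 has the higher sensitivity.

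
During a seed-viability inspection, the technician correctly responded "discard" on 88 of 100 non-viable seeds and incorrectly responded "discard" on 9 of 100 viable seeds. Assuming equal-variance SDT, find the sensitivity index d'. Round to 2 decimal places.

d' = 2.52

H = 88/100 = 0.8800
FA = 9/100 = 0.0900
z(H) = 1.175
z(FA) = -1.341
d' = z(H) − z(FA) = 1.175 − (-1.341) = 2.516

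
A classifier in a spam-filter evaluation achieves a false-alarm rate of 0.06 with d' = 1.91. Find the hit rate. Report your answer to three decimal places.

z(false-alarm rate) = z(0.06) = -1.5548
z(H) = z(FA) + d' = -1.5548 + 1.91 = 0.3552
hit rate = Φ(0.3552) = 0.6388

hit rate = 0.639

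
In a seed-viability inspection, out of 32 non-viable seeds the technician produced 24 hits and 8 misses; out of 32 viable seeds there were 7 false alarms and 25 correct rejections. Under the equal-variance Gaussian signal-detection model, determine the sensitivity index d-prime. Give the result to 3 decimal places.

H = 24/32 = 0.7500
FA = 7/32 = 0.2188
z(0.7500) = 0.6745, z(0.2188) = -0.7763
d' = z(H) − z(FA) = 0.6745 − (-0.7763) = 1.4508

d-prime = 1.451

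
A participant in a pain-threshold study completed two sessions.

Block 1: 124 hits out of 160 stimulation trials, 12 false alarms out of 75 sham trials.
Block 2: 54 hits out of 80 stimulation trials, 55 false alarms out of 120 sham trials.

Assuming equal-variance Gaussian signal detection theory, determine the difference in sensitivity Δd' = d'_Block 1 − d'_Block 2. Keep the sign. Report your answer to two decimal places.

Δd' = 1.19

Block 1: z(0.7750) = 0.755, z(0.1600) = -0.994, d' = 1.749
Block 2: z(0.6750) = 0.454, z(0.4583) = -0.105, d' = 0.559
Δd' = d'_Block 1 − d'_Block 2 = 1.749 − 0.559 = 1.190
Block 1 has the higher sensitivity.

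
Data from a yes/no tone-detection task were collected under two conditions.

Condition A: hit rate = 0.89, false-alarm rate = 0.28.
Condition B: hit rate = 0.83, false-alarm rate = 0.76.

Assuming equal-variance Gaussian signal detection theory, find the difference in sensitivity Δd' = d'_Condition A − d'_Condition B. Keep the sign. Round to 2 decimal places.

Condition A: z(0.89) = 1.227, z(0.28) = -0.583, d' = 1.810
Condition B: z(0.83) = 0.954, z(0.76) = 0.706, d' = 0.248
Δd' = d'_Condition A − d'_Condition B = 1.810 − 0.248 = 1.562
Condition A has the higher sensitivity.

Δd' = 1.56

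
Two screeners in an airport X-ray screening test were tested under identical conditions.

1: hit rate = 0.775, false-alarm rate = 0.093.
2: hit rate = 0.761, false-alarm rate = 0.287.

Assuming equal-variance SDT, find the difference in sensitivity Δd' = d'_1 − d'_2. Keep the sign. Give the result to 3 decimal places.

Δd' = 0.806

1: z(0.775) = 0.7554, z(0.093) = -1.3225, d' = 2.0779
2: z(0.761) = 0.7095, z(0.287) = -0.5622, d' = 1.2717
Δd' = d'_1 − d'_2 = 2.0779 − 1.2717 = 0.8062
1 has the higher sensitivity.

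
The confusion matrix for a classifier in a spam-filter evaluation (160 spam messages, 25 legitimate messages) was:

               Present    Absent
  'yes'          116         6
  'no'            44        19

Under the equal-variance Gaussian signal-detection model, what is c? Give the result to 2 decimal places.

H = 116/160 = 0.7250
FA = 6/25 = 0.2400
Φ⁻¹(0.7250) = 0.598, Φ⁻¹(0.2400) = -0.706
c = −½·[z(H) + z(FA)] = −0.5 × (0.598 + (-0.706)) = 0.054
c > 0: the classifier has a conservative response bias.

c = 0.05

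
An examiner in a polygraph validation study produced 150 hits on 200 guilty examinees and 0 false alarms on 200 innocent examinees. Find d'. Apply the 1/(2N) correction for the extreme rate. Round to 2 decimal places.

The false-alarm rate is 0/200 = 0, so apply the 1/(2N) correction: FA → 1/(2·200) = 0.00250.
z(H) = z(0.75000) = 0.674
z(FA) = z(0.00250) = -2.807
d' = 0.674 − (-2.807) = 3.481

d' = 3.48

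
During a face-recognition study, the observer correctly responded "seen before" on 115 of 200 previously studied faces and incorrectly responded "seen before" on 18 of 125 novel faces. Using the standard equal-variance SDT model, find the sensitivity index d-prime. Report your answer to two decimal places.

H = 115/200 = 0.5750
FA = 18/125 = 0.1440
Φ⁻¹(H) = 0.1891
Φ⁻¹(FA) = -1.0625
d' = z(H) − z(FA) = 0.1891 − (-1.0625) = 1.2516

d-prime = 1.25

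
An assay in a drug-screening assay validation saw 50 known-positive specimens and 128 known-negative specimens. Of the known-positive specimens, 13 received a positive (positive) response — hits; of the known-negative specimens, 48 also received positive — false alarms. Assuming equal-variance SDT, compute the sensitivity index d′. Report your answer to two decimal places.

d′ = -0.32

H = 13/50 = 0.2600
FA = 48/128 = 0.3750
Φ⁻¹(0.2600) = -0.6433, Φ⁻¹(0.3750) = -0.3186
d' = z(H) − z(FA) = -0.6433 − (-0.3186) = -0.3247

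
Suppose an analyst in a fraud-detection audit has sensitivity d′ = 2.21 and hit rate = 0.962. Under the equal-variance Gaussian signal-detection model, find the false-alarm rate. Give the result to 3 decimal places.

z(hit rate) = z(0.962) = 1.7744
z(FA) = z(H) − d' = 1.7744 − 2.21 = -0.4356
false-alarm rate = Φ(-0.4356) = 0.3316

false-alarm rate = 0.332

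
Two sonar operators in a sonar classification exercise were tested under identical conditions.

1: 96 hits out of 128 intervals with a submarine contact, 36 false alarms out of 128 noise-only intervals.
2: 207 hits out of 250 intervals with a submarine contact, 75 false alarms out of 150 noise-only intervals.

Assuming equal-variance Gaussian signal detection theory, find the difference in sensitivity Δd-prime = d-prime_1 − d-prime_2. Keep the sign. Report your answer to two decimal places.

Δd-prime = 0.31

1: z(0.7500) = 0.674, z(0.2812) = -0.579, d' = 1.253
2: z(0.8280) = 0.946, z(0.5000) = 0.000, d' = 0.946
Δd' = d'_1 − d'_2 = 1.253 − 0.946 = 0.307
1 has the higher sensitivity.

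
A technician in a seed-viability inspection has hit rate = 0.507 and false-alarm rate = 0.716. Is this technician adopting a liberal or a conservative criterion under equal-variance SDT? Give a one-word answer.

liberal

z(H) = 0.018, z(FA) = 0.571
c = −½·(z(H) + z(FA)) = -0.2945
c < 0 → liberal criterion (biased toward responding “yes”).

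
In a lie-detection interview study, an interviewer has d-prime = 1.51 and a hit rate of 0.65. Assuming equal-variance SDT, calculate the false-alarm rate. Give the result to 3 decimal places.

z(hit rate) = z(0.65) = 0.3853
z(FA) = z(H) − d' = 0.3853 − 1.51 = -1.1247
false-alarm rate = Φ(-1.1247) = 0.1304

false-alarm rate = 0.130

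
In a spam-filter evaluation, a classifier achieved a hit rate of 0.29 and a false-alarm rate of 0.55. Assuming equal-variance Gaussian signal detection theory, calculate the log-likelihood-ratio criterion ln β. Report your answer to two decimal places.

ln β = -0.15

Φ⁻¹(0.29) = -0.553, Φ⁻¹(0.55) = 0.126
ln β = −½·[z(H)² − z(FA)²] = −0.5 × (0.306 − 0.016) = -0.145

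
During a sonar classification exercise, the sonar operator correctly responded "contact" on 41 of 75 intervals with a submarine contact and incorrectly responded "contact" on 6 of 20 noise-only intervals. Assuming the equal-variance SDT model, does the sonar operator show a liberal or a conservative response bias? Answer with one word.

conservative

z(H) = 0.117, z(FA) = -0.524
c = −½·(z(H) + z(FA)) = 0.2035
c > 0 → conservative criterion (biased toward responding “no”).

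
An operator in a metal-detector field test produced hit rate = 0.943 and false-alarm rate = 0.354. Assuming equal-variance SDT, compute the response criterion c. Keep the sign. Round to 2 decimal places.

z(0.943) = 1.5805, z(0.354) = -0.3745
c = −½·[z(H) + z(FA)] = −0.5 × (1.5805 + (-0.3745)) = -0.6030

c = -0.60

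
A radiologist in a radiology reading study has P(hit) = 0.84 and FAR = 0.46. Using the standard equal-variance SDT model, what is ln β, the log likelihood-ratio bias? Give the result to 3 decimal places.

z(H) = z(0.84) = 0.9945
z(FA) = z(0.46) = -0.1004
ln β = −½·[z(H)² − z(FA)²] = −0.5 × (0.9890 − 0.0101) = -0.48945

ln β = -0.489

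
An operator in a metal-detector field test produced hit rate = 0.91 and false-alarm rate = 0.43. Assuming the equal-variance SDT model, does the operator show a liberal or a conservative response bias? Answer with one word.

liberal

z(H) = 1.341, z(FA) = -0.176
c = −½·(z(H) + z(FA)) = -0.5825
c < 0 → liberal criterion (biased toward responding “yes”).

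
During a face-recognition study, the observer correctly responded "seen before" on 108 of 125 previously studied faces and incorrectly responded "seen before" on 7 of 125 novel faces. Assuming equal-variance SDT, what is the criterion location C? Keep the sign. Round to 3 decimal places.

C = 0.245

H = 108/125 = 0.8640
FA = 7/125 = 0.0560
z(0.8640) = 1.0985, z(0.0560) = -1.5893
c = −½·[z(H) + z(FA)] = −0.5 × (1.0985 + (-1.5893)) = 0.2454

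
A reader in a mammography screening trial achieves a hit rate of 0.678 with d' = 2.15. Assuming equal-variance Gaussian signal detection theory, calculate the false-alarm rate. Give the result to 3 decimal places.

z(hit rate) = z(0.678) = 0.4621
z(FA) = z(H) − d' = 0.4621 − 2.15 = -1.6879
false-alarm rate = Φ(-1.6879) = 0.0457

false-alarm rate = 0.046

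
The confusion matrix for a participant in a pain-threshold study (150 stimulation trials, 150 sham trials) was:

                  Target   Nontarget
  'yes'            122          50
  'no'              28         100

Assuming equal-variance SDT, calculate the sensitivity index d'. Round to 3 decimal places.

H = 122/150 = 0.8133
FA = 50/150 = 0.3333
Φ⁻¹(H) = Φ⁻¹(0.8133) = 0.8901
Φ⁻¹(FA) = Φ⁻¹(0.3333) = -0.4308
d' = z(H) − z(FA) = 0.8901 − (-0.4308) = 1.3209

d' = 1.321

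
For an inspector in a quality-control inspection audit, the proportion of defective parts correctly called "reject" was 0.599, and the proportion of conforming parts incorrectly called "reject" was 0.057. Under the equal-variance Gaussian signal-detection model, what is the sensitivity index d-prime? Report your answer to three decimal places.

d-prime = 1.831

Φ⁻¹(0.599) = 0.2508, Φ⁻¹(0.057) = -1.5805
d' = z(H) − z(FA) = 0.2508 − (-1.5805) = 1.8313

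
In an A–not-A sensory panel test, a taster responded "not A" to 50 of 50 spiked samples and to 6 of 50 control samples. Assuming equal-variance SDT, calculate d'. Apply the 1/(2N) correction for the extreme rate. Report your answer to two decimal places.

The hit rate is 50/50 = 1, so apply the 1/(2N) correction: H → 1 − 1/(2·50) = 0.99000.
z(H) = z(0.99000) = 2.326
z(FA) = z(0.12000) = -1.175
d' = 2.326 − (-1.175) = 3.501

d' = 3.50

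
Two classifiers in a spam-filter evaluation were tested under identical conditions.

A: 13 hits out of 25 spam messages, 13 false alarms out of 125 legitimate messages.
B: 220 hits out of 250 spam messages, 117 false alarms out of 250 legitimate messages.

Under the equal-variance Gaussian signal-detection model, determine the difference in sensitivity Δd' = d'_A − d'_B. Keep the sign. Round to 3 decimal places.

Δd' = 0.054

A: z(0.5200) = 0.0502, z(0.1040) = -1.2591, d' = 1.3093
B: z(0.8800) = 1.1750, z(0.4680) = -0.0803, d' = 1.2553
Δd' = d'_A − d'_B = 1.3093 − 1.2553 = 0.0540
A has the higher sensitivity.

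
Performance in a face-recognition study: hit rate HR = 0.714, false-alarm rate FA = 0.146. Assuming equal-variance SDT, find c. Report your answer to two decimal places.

z(H) = 0.5651
z(FA) = -1.0537
c = −½·[z(H) + z(FA)] = −0.5 × (0.5651 + (-1.0537)) = 0.2443

c = 0.24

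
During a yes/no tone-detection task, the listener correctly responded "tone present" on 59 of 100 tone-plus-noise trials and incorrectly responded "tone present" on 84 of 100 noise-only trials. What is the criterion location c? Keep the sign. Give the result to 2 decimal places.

H = 59/100 = 0.5900
FA = 84/100 = 0.8400
z(H) = z(0.5900) = 0.228
z(FA) = z(0.8400) = 0.994
c = −½·[z(H) + z(FA)] = −0.5 × (0.228 + 0.994) = -0.611
c < 0: the listener has a liberal response bias.

c = -0.61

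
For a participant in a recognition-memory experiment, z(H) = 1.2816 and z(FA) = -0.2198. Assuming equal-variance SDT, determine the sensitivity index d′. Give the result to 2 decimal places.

d′ = 1.50

d' = z(H) − z(FA) = 1.2816 − (-0.2198) = 1.5014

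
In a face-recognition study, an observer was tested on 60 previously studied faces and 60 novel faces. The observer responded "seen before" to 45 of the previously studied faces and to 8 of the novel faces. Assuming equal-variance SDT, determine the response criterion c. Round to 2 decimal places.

H = 45/60 = 0.7500
FA = 8/60 = 0.1333
z(H) = z(0.7500) = 0.674
z(FA) = z(0.1333) = -1.111
c = −½·[z(H) + z(FA)] = −0.5 × (0.674 + (-1.111)) = 0.2185
c > 0: the observer has a conservative response bias.

c = 0.22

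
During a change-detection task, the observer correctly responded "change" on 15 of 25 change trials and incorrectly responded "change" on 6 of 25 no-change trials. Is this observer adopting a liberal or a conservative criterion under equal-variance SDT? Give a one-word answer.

z(H) = 0.253, z(FA) = -0.706
c = −½·(z(H) + z(FA)) = 0.2265
c > 0 → conservative criterion (biased toward responding “no”).

conservative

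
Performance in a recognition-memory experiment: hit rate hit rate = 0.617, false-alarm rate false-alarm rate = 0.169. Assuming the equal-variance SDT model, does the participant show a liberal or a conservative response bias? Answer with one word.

conservative

z(H) = 0.298, z(FA) = -0.958
c = −½·(z(H) + z(FA)) = 0.330
c > 0 → conservative criterion (biased toward responding “no”).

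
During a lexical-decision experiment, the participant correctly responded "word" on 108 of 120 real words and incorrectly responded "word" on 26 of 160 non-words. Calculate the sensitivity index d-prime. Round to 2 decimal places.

H = 108/120 = 0.9000
FA = 26/160 = 0.1625
Φ⁻¹(H) = Φ⁻¹(0.9000) = 1.2816
Φ⁻¹(FA) = Φ⁻¹(0.1625) = -0.9842
d' = z(H) − z(FA) = 1.2816 − (-0.9842) = 2.2658

d-prime = 2.27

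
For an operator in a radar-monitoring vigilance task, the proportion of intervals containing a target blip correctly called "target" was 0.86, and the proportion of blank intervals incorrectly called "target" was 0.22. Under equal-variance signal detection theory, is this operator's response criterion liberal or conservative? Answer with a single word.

z(H) = 1.080, z(FA) = -0.772
c = −½·(z(H) + z(FA)) = -0.154
c < 0 → liberal criterion (biased toward responding “yes”).

liberal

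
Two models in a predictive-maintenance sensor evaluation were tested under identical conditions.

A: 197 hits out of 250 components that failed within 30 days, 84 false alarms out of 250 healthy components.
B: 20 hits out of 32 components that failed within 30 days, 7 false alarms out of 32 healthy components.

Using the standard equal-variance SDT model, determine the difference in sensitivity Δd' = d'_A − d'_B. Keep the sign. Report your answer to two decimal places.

A: z(0.7880) = 0.800, z(0.3360) = -0.423, d' = 1.223
B: z(0.6250) = 0.319, z(0.2188) = -0.776, d' = 1.095
Δd' = d'_A − d'_B = 1.223 − 1.095 = 0.128
A has the higher sensitivity.

Δd' = 0.13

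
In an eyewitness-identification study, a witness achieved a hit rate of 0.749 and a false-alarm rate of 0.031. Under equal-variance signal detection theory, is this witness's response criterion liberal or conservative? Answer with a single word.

conservative

z(H) = 0.671, z(FA) = -1.866
c = −½·(z(H) + z(FA)) = 0.5975
c > 0 → conservative criterion (biased toward responding “no”).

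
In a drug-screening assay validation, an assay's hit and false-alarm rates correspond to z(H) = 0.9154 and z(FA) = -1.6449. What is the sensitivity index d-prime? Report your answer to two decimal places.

d-prime = 2.56

d' = z(H) − z(FA) = 0.9154 − (-1.6449) = 2.5603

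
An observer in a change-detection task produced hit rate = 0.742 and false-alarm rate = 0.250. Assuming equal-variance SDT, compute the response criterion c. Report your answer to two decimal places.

Φ⁻¹(H) = Φ⁻¹(0.742) = 0.6495
Φ⁻¹(FA) = Φ⁻¹(0.250) = -0.6745
c = −½·[z(H) + z(FA)] = −0.5 × (0.6495 + (-0.6745)) = 0.0125
c > 0: the observer has a conservative response bias.

c = 0.01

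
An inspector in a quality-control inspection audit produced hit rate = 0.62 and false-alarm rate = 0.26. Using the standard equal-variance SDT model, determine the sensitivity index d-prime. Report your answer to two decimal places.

d-prime = 0.95

z(H) = z(0.62) = 0.305
z(FA) = z(0.26) = -0.643
d' = z(H) − z(FA) = 0.305 − (-0.643) = 0.948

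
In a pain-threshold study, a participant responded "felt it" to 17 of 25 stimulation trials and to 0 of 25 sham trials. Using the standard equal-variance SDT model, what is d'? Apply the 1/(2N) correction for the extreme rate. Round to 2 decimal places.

The false-alarm rate is 0/25 = 0, so apply the 1/(2N) correction: FA → 1/(2·25) = 0.02000.
z(H) = z(0.68000) = 0.468
z(FA) = z(0.02000) = -2.054
d' = 0.468 − (-2.054) = 2.522

d' = 2.52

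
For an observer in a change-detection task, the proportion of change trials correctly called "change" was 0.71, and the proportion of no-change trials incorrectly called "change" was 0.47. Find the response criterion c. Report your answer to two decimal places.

c = -0.24

z(0.71) = 0.553, z(0.47) = -0.075
c = −½·[z(H) + z(FA)] = −0.5 × (0.553 + (-0.075)) = -0.239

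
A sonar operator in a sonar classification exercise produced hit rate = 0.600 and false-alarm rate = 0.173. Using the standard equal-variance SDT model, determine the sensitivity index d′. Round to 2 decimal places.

z(H) = z(0.600) = 0.253
z(FA) = z(0.173) = -0.942
d' = z(H) − z(FA) = 0.253 − (-0.942) = 1.195

d′ = 1.20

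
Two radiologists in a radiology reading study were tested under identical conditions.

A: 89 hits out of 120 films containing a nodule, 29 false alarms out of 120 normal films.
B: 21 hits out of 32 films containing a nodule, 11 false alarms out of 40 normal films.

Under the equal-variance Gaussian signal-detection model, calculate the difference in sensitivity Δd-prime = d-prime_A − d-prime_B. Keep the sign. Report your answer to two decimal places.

A: z(0.7417) = 0.649, z(0.2417) = -0.701, d' = 1.350
B: z(0.6562) = 0.402, z(0.2750) = -0.598, d' = 1.000
Δd' = d'_A − d'_B = 1.350 − 1.000 = 0.350
A has the higher sensitivity.

Δd-prime = 0.35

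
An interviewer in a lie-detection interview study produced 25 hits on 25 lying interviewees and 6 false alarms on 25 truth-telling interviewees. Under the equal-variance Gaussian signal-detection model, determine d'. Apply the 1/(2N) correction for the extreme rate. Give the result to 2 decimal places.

d' = 2.76

The hit rate is 25/25 = 1, so apply the 1/(2N) correction: H → 1 − 1/(2·25) = 0.98000.
z(H) = z(0.98000) = 2.054
z(FA) = z(0.24000) = -0.706
d' = 2.054 − (-0.706) = 2.760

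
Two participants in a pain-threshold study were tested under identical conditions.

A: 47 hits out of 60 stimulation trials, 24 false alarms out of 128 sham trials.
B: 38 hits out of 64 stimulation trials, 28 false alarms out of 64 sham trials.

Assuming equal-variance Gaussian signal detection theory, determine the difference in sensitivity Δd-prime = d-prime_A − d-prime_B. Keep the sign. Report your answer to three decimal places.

A: z(0.7833) = 0.7834, z(0.1875) = -0.8871, d' = 1.6705
B: z(0.5938) = 0.2373, z(0.4375) = -0.1573, d' = 0.3946
Δd' = d'_A − d'_B = 1.6705 − 0.3946 = 1.2759
A has the higher sensitivity.

Δd-prime = 1.276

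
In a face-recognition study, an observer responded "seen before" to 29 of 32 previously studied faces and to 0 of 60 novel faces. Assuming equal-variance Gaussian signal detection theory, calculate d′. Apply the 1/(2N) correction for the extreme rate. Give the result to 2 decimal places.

The false-alarm rate is 0/60 = 0, so apply the 1/(2N) correction: FA → 1/(2·60) = 0.00833.
z(H) = z(0.90625) = 1.318
z(FA) = z(0.00833) = -2.394
d' = 1.318 − (-2.394) = 3.712

d′ = 3.71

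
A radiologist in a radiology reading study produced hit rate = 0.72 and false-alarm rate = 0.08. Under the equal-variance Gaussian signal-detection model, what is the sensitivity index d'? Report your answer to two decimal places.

d' = 1.99

z(0.72) = 0.583, z(0.08) = -1.405
d' = z(H) − z(FA) = 0.583 − (-1.405) = 1.988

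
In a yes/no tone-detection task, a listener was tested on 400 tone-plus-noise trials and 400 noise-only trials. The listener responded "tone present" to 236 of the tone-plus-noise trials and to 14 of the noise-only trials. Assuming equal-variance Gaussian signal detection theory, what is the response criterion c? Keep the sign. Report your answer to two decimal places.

c = 0.79

H = 236/400 = 0.5900
FA = 14/400 = 0.0350
Φ⁻¹(0.5900) = 0.228, Φ⁻¹(0.0350) = -1.812
c = −½·[z(H) + z(FA)] = −0.5 × (0.228 + (-1.812)) = 0.792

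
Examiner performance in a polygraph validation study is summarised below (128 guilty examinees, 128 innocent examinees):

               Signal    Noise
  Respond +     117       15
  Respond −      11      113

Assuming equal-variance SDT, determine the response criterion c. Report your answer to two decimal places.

H = 117/128 = 0.9141
FA = 15/128 = 0.1172
Φ⁻¹(0.9141) = 1.366, Φ⁻¹(0.1172) = -1.189
c = −½·[z(H) + z(FA)] = −0.5 × (1.366 + (-1.189)) = -0.0885
c < 0: the examiner has a liberal response bias.

c = -0.09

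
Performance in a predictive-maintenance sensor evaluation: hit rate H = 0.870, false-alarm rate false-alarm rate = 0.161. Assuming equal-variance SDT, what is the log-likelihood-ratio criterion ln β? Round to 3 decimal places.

z(H) = 1.1264
z(FA) = -0.9904
ln β = −½·[z(H)² − z(FA)²] = −0.5 × (1.2688 − 0.9809) = -0.14395

ln β = -0.144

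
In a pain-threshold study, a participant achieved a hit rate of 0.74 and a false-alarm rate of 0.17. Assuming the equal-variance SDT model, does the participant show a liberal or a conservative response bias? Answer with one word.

z(H) = 0.643, z(FA) = -0.954
c = −½·(z(H) + z(FA)) = 0.1555
c > 0 → conservative criterion (biased toward responding “no”).

conservative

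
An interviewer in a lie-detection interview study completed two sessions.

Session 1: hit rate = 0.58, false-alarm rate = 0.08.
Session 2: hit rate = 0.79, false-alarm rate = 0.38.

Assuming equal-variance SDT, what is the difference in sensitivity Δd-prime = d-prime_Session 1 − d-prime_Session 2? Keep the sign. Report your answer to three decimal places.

Δd-prime = 0.495

Session 1: z(0.58) = 0.2019, z(0.08) = -1.4051, d' = 1.6070
Session 2: z(0.79) = 0.8064, z(0.38) = -0.3055, d' = 1.1119
Δd' = d'_Session 1 − d'_Session 2 = 1.6070 − 1.1119 = 0.4951
Session 1 has the higher sensitivity.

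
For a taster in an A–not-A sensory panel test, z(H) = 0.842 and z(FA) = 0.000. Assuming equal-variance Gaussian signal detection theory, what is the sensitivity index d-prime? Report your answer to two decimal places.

d' = z(H) − z(FA) = 0.842 − 0.000 = 0.842

d-prime = 0.84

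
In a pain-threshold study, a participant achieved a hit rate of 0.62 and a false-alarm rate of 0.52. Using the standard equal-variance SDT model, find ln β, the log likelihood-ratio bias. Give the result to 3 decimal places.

Φ⁻¹(0.62) = 0.3055, Φ⁻¹(0.52) = 0.0502
ln β = −½·[z(H)² − z(FA)²] = −0.5 × (0.0933 − 0.0025) = -0.0454

ln β = -0.045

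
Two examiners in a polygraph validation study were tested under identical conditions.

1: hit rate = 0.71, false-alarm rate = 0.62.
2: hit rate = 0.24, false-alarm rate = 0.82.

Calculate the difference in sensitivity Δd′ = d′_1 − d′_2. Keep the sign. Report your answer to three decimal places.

Δd′ = 1.870

1: z(0.71) = 0.5534, z(0.62) = 0.3055, d' = 0.2479
2: z(0.24) = -0.7063, z(0.82) = 0.9154, d' = -1.6217
Δd' = d'_1 − d'_2 = 0.2479 − (-1.6217) = 1.8696
1 has the higher sensitivity.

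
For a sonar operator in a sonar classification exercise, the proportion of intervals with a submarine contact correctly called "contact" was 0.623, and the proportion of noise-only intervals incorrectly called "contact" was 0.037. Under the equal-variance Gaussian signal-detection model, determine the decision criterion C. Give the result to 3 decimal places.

C = 0.737

z(0.623) = 0.3134, z(0.037) = -1.7866
c = −½·[z(H) + z(FA)] = −0.5 × (0.3134 + (-1.7866)) = 0.7366
c > 0: the sonar operator has a conservative response bias.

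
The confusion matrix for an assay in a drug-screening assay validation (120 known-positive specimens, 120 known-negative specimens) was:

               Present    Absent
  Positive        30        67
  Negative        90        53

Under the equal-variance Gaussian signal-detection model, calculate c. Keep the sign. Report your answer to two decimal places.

c = 0.26

H = 30/120 = 0.2500
FA = 67/120 = 0.5583
Φ⁻¹(H) = Φ⁻¹(0.2500) = -0.6745
Φ⁻¹(FA) = Φ⁻¹(0.5583) = 0.1467
c = −½·[z(H) + z(FA)] = −0.5 × (-0.6745 + 0.1467) = 0.2639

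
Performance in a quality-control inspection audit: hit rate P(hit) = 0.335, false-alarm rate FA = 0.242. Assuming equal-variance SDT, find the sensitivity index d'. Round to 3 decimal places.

z(0.335) = -0.4261, z(0.242) = -0.6999
d' = z(H) − z(FA) = -0.4261 − (-0.6999) = 0.2738

d' = 0.274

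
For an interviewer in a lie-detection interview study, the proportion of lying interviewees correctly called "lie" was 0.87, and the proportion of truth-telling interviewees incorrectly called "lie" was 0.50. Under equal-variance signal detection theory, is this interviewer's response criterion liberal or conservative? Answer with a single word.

z(H) = 1.126, z(FA) = 0.000
c = −½·(z(H) + z(FA)) = -0.563
c < 0 → liberal criterion (biased toward responding “yes”).

liberal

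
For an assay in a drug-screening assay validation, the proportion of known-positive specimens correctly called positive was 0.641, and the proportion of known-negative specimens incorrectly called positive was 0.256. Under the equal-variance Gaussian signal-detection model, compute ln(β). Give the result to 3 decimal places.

ln β = 0.150

Φ⁻¹(H) = Φ⁻¹(0.641) = 0.3611
Φ⁻¹(FA) = Φ⁻¹(0.256) = -0.6557
ln β = −½·[z(H)² − z(FA)²] = −0.5 × (0.1304 − 0.4299) = 0.14975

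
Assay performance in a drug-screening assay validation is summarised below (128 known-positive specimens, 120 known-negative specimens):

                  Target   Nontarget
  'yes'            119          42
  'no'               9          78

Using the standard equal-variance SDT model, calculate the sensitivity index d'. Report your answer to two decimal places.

H = 119/128 = 0.9297
FA = 42/120 = 0.3500
Φ⁻¹(H) = 1.4736
Φ⁻¹(FA) = -0.3853
d' = z(H) − z(FA) = 1.4736 − (-0.3853) = 1.8589

d' = 1.86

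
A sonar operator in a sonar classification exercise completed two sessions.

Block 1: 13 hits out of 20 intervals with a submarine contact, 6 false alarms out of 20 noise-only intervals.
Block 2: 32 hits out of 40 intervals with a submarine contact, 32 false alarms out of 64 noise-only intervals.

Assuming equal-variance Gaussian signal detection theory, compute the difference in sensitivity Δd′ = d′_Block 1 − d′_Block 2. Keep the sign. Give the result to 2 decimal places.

Δd′ = 0.07

Block 1: z(0.6500) = 0.385, z(0.3000) = -0.524, d' = 0.909
Block 2: z(0.8000) = 0.842, z(0.5000) = 0.000, d' = 0.842
Δd' = d'_Block 1 − d'_Block 2 = 0.909 − 0.842 = 0.067
Block 1 has the higher sensitivity.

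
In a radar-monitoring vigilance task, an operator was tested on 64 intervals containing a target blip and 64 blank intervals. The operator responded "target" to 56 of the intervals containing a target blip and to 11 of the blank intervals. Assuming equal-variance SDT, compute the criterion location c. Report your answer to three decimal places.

H = 56/64 = 0.8750
FA = 11/64 = 0.1719
z(H) = z(0.8750) = 1.1503
z(FA) = z(0.1719) = -0.9467
c = −½·[z(H) + z(FA)] = −0.5 × (1.1503 + (-0.9467)) = -0.1018
c < 0: the operator has a liberal response bias.

c = -0.102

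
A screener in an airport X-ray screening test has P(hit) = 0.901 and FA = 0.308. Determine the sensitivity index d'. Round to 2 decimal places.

d' = 1.79

z(H) = z(0.901) = 1.2873
z(FA) = z(0.308) = -0.5015
d' = z(H) − z(FA) = 1.2873 − (-0.5015) = 1.7888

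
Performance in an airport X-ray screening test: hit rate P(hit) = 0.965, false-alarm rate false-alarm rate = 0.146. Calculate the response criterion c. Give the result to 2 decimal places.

z(0.965) = 1.8119, z(0.146) = -1.0537
c = −½·[z(H) + z(FA)] = −0.5 × (1.8119 + (-1.0537)) = -0.3791
c < 0: the screener has a liberal response bias.

c = -0.38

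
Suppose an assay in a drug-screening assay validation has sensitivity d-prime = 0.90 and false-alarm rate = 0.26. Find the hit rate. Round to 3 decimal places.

hit rate = 0.601

z(false-alarm rate) = z(0.26) = -0.6433
z(H) = z(FA) + d' = -0.6433 + 0.90 = 0.2567
hit rate = Φ(0.2567) = 0.6013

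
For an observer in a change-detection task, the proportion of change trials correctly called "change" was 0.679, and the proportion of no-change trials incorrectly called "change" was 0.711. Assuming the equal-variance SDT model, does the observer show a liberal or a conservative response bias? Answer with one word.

liberal

z(H) = 0.465, z(FA) = 0.556
c = −½·(z(H) + z(FA)) = -0.5105
c < 0 → liberal criterion (biased toward responding “yes”).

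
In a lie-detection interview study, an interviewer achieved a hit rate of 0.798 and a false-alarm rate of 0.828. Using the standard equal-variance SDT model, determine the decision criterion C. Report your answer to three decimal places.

Φ⁻¹(H) = 0.8345
Φ⁻¹(FA) = 0.9463
c = −½·[z(H) + z(FA)] = −0.5 × (0.8345 + 0.9463) = -0.8904
c < 0: the interviewer has a liberal response bias.

C = -0.890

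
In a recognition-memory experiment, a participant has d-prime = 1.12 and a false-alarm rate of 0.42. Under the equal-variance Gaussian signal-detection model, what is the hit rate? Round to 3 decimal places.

hit rate = 0.821

z(false-alarm rate) = z(0.42) = -0.2019
z(H) = z(FA) + d' = -0.2019 + 1.12 = 0.9181
hit rate = Φ(0.9181) = 0.8207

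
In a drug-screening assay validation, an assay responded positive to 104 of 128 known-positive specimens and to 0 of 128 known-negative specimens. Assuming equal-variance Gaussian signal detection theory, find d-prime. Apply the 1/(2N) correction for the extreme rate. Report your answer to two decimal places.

d-prime = 3.55

The false-alarm rate is 0/128 = 0, so apply the 1/(2N) correction: FA → 1/(2·128) = 0.00391.
z(H) = z(0.81250) = 0.887
z(FA) = z(0.00391) = -2.660
d' = 0.887 − (-2.660) = 3.547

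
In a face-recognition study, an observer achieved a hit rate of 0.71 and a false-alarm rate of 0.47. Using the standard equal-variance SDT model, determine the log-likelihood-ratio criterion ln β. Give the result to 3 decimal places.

ln β = -0.150

Φ⁻¹(H) = 0.5534
Φ⁻¹(FA) = -0.0753
ln β = −½·[z(H)² − z(FA)²] = −0.5 × (0.3063 − 0.0057) = -0.1503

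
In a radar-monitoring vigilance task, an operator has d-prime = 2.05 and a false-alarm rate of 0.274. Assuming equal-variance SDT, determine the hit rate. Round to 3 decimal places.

hit rate = 0.926

z(false-alarm rate) = z(0.274) = -0.6008
z(H) = z(FA) + d' = -0.6008 + 2.05 = 1.4492
hit rate = Φ(1.4492) = 0.9264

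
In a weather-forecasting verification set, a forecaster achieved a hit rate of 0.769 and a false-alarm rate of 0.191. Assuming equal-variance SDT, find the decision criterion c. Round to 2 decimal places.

z(H) = z(0.769) = 0.7356
z(FA) = z(0.191) = -0.8742
c = −½·[z(H) + z(FA)] = −0.5 × (0.7356 + (-0.8742)) = 0.0693

c = 0.07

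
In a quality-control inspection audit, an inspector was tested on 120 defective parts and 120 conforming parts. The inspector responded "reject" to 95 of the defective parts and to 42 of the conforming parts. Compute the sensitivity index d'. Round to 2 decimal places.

d' = 1.20

H = 95/120 = 0.7917
FA = 42/120 = 0.3500
z(0.7917) = 0.812, z(0.3500) = -0.385
d' = z(H) − z(FA) = 0.812 − (-0.385) = 1.197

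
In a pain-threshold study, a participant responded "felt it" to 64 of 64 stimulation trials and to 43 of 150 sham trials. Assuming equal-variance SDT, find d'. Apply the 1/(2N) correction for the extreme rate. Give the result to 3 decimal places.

The hit rate is 64/64 = 1, so apply the 1/(2N) correction: H → 1 − 1/(2·64) = 0.99219.
z(H) = z(0.99219) = 2.4177
z(FA) = z(0.28667) = -0.5631
d' = 2.4177 − (-0.5631) = 2.9808

d' = 2.981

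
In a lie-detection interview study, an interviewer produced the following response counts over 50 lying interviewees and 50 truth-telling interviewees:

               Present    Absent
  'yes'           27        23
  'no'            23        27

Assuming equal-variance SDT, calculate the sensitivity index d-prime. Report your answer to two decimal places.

d-prime = 0.20

H = 27/50 = 0.5400
FA = 23/50 = 0.4600
z(H) = 0.100
z(FA) = -0.100
d' = z(H) − z(FA) = 0.100 − (-0.100) = 0.200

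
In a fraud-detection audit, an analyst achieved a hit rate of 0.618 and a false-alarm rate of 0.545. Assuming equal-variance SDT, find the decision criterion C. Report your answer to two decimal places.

z(H) = 0.300
z(FA) = 0.113
c = −½·[z(H) + z(FA)] = −0.5 × (0.300 + 0.113) = -0.2065

C = -0.21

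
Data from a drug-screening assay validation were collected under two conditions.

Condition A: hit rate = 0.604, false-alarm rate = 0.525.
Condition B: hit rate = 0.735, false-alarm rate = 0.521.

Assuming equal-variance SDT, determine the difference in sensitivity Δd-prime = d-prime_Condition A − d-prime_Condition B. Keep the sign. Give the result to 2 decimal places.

Δd-prime = -0.37

Condition A: z(0.604) = 0.264, z(0.525) = 0.063, d' = 0.201
Condition B: z(0.735) = 0.628, z(0.521) = 0.053, d' = 0.575
Δd' = d'_Condition A − d'_Condition B = 0.201 − 0.575 = -0.374
Condition B has the higher sensitivity.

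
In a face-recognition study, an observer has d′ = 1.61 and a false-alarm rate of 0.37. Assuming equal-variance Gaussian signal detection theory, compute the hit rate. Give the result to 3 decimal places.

hit rate = 0.899

z(false-alarm rate) = z(0.37) = -0.3319
z(H) = z(FA) + d' = -0.3319 + 1.61 = 1.2781
hit rate = Φ(1.2781) = 0.8994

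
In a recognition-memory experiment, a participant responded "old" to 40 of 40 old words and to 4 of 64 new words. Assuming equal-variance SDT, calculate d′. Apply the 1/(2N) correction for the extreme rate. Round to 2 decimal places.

The hit rate is 40/40 = 1, so apply the 1/(2N) correction: H → 1 − 1/(2·40) = 0.98750.
z(H) = z(0.98750) = 2.241
z(FA) = z(0.06250) = -1.534
d' = 2.241 − (-1.534) = 3.775

d′ = 3.78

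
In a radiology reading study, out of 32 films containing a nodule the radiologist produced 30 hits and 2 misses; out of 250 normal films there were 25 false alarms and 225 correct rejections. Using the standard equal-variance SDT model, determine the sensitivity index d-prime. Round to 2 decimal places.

H = 30/32 = 0.9375
FA = 25/250 = 0.1000
z(H) = z(0.9375) = 1.534
z(FA) = z(0.1000) = -1.282
d' = z(H) − z(FA) = 1.534 − (-1.282) = 2.816

d-prime = 2.82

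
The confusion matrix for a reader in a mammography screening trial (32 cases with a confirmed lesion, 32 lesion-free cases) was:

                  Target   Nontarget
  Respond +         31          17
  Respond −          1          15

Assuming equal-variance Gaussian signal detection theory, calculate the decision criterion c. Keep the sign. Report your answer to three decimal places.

H = 31/32 = 0.9688
FA = 17/32 = 0.5312
z(H) = 1.8634
z(FA) = 0.0783
c = −½·[z(H) + z(FA)] = −0.5 × (1.8634 + 0.0783) = -0.97085
c < 0: the reader has a liberal response bias.

c = -0.971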